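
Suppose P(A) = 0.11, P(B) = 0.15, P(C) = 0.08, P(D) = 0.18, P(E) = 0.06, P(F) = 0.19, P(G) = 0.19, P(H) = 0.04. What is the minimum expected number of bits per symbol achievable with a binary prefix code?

2.9 bits/symbol

Repeatedly combine the two least-probable nodes; the expected code length is the sum of the merged weights.
merge 1/25 + 3/50 → 1/10
merge 2/25 + 1/10 → 9/50
merge 11/100 + 3/20 → 13/50
merge 9/50 + 9/50 → 9/25
merge 19/100 + 19/100 → 19/50
merge 13/50 + 9/25 → 31/50
merge 19/50 + 31/50 → 1
L = 1/10 + 9/50 + 13/50 + 9/25 + 19/50 + 31/50 + 1 = 29/10 = 2.9 bits/symbol.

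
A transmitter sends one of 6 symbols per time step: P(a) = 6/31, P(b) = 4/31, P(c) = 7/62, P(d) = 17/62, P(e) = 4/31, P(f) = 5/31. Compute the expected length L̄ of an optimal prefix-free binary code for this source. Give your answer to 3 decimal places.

2.532 bits/symbol

Repeatedly combine the two least-probable nodes; the expected code length is the sum of the merged weights.
merge 7/62 + 4/31 → 15/62
merge 4/31 + 5/31 → 9/31
merge 6/31 + 15/62 → 27/62
merge 17/62 + 9/31 → 35/62
merge 27/62 + 35/62 → 1
L = 15/62 + 9/31 + 27/62 + 35/62 + 1 = 157/62 ≈ 2.532 bits/symbol.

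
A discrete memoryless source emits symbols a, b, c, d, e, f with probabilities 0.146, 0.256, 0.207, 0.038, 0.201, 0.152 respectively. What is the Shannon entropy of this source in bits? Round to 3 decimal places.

H = −Σ pᵢ log₂ pᵢ.
−0.146·log₂(0.146) = 0.4053
−0.256·log₂(0.256) = 0.5032
−0.207·log₂(0.207) = 0.4704
−0.038·log₂(0.038) = 0.1793
−0.201·log₂(0.201) = 0.4653
−0.152·log₂(0.152) = 0.4131
Sum ≈ 2.4366 → 2.437 bits.

2.437 bits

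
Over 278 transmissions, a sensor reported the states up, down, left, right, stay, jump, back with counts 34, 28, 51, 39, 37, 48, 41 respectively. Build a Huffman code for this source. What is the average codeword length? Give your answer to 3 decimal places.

2.817 bits/symbol

Probabilities are the counts divided by 278.
Repeatedly combine the two least-probable nodes; the expected code length is the sum of the merged weights.
merge 14/139 + 17/139 → 31/139
merge 37/278 + 39/278 → 38/139
merge 41/278 + 24/139 → 89/278
merge 51/278 + 31/139 → 113/278
merge 38/139 + 89/278 → 165/278
merge 113/278 + 165/278 → 1
L = 31/139 + 38/139 + 89/278 + 113/278 + 165/278 + 1 = 783/278 ≈ 2.817 bits/symbol.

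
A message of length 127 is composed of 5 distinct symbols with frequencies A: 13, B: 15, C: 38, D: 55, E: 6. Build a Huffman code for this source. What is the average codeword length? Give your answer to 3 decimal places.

Probabilities are the counts divided by 127.
Repeatedly combine the two least-probable nodes; the expected code length is the sum of the merged weights.
merge 6/127 + 13/127 → 19/127
merge 15/127 + 19/127 → 34/127
merge 34/127 + 38/127 → 72/127
merge 55/127 + 72/127 → 1
L = 19/127 + 34/127 + 72/127 + 1 = 252/127 ≈ 1.984 bits/symbol.

1.984 bits/symbol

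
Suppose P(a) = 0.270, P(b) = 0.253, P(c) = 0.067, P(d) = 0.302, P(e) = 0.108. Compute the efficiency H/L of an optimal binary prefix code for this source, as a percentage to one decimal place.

98.5%

Entropy H = −Σ p log₂ p ≈ 2.1414 bits.
Huffman merges: 67/1000+27/250→7/40; 7/40+253/1000→107/250; 27/100+151/500→143/250; 107/250+143/250→1. L = 87/40 ≈ 2.1750.
Efficiency = H/L = 2.1414/2.1750 = 98.5%.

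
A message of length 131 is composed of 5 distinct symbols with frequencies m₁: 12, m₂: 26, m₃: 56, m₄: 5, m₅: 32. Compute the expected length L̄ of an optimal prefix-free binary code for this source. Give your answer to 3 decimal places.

Probabilities are the counts divided by 131.
Repeatedly combine the two least-probable nodes; the expected code length is the sum of the merged weights.
merge 5/131 + 12/131 → 17/131
merge 17/131 + 26/131 → 43/131
merge 32/131 + 43/131 → 75/131
merge 56/131 + 75/131 → 1
L = 17/131 + 43/131 + 75/131 + 1 = 266/131 ≈ 2.031 bits/symbol.

2.031 bits/symbol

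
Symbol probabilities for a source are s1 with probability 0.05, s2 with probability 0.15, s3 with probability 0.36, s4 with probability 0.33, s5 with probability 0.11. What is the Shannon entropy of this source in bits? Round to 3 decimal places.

H = −Σ pᵢ log₂ pᵢ.
−0.05·log₂(0.05) = 0.2161
−0.15·log₂(0.15) = 0.4105
−0.36·log₂(0.36) = 0.5306
−0.33·log₂(0.33) = 0.5278
−0.11·log₂(0.11) = 0.3503
Sum ≈ 2.0354 → 2.035 bits.

2.035 bits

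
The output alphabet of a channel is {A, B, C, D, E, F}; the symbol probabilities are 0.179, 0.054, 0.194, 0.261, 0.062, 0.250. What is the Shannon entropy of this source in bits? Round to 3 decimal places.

H = −Σ pᵢ log₂ pᵢ.
−0.179·log₂(0.179) = 0.4443
−0.054·log₂(0.054) = 0.2274
−0.194·log₂(0.194) = 0.4590
−0.261·log₂(0.261) = 0.5058
−0.062·log₂(0.062) = 0.2487
−0.250·log₂(0.250) = 0.5000
Sum ≈ 2.3851 → 2.385 bits.

2.385 bits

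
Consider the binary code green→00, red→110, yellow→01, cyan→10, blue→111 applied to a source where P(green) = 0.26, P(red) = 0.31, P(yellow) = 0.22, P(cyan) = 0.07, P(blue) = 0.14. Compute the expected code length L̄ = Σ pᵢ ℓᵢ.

L̄ = Σ pᵢ·ℓᵢ = 0.26·2 + 0.31·3 + 0.22·2 + 0.07·2 + 0.14·3 = 2.45 bits/symbol.

2.45 bits/symbol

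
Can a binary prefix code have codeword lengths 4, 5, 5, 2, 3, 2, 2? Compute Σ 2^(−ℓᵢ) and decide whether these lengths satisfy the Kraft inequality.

With common denominator 2^5 = 32: Σ 2^(−ℓᵢ) = 2/32 + 1/32 + 1/32 + 8/32 + 4/32 + 8/32 + 8/32 = 32/32 = 1.
Kraft's inequality requires Σ ≤ 1; here Σ = 1 ≤ 1, so such a prefix code exists.

1; yes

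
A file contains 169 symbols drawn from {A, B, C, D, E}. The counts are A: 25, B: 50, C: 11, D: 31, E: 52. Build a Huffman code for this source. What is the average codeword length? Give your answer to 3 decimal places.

Probabilities are the counts divided by 169.
Repeatedly combine the two least-probable nodes; the expected code length is the sum of the merged weights.
merge 11/169 + 25/169 → 36/169
merge 31/169 + 36/169 → 67/169
merge 50/169 + 4/13 → 102/169
merge 67/169 + 102/169 → 1
L = 36/169 + 67/169 + 102/169 + 1 = 374/169 ≈ 2.213 bits/symbol.

2.213 bits/symbol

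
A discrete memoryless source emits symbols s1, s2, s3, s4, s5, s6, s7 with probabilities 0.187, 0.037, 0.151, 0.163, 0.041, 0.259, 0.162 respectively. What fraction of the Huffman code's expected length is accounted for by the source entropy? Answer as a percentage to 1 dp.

Entropy H = −Σ p log₂ p ≈ 2.5859 bits.
Huffman merges: 37/1000+41/1000→39/500; 39/500+151/1000→229/1000; 81/500+163/1000→13/40; 187/1000+229/1000→52/125; 259/1000+13/40→73/125; 52/125+73/125→1. L = 329/125 ≈ 2.6320.
Efficiency = H/L = 2.5859/2.6320 = 98.2%.

98.2%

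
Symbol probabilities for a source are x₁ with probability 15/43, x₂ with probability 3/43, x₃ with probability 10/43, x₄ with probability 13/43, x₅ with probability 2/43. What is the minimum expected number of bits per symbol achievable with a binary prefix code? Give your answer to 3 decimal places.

Repeatedly combine the two least-probable nodes; the expected code length is the sum of the merged weights.
merge 2/43 + 3/43 → 5/43
merge 5/43 + 10/43 → 15/43
merge 13/43 + 15/43 → 28/43
merge 15/43 + 28/43 → 1
L = 5/43 + 15/43 + 28/43 + 1 = 91/43 ≈ 2.116 bits/symbol.

2.116 bits/symbol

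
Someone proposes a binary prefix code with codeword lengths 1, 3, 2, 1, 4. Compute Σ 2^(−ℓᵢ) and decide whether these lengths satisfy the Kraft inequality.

With common denominator 2^4 = 16: Σ 2^(−ℓᵢ) = 8/16 + 2/16 + 4/16 + 8/16 + 1/16 = 23/16 = 1.4375.
Kraft's inequality requires Σ ≤ 1; here Σ = 1.4375 > 1, so no such prefix code exists.

1.4375; no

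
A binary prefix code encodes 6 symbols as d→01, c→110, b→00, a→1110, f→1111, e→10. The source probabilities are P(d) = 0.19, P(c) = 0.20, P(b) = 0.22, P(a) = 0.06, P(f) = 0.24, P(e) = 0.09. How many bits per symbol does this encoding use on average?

L̄ = Σ pᵢ·ℓᵢ = 0.19·2 + 0.20·3 + 0.22·2 + 0.06·4 + 0.24·4 + 0.09·2 = 2.8 bits/symbol.

2.8 bits/symbol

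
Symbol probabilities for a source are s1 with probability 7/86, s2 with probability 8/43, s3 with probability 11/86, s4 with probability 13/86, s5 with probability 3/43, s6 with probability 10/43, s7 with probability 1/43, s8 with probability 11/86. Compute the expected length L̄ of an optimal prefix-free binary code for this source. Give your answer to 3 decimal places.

Repeatedly combine the two least-probable nodes; the expected code length is the sum of the merged weights.
merge 1/43 + 3/43 → 4/43
merge 7/86 + 4/43 → 15/86
merge 11/86 + 11/86 → 11/43
merge 13/86 + 15/86 → 14/43
merge 8/43 + 10/43 → 18/43
merge 11/43 + 14/43 → 25/43
merge 18/43 + 25/43 → 1
L = 4/43 + 15/86 + 11/43 + 14/43 + 18/43 + 25/43 + 1 = 245/86 ≈ 2.849 bits/symbol.

2.849 bits/symbol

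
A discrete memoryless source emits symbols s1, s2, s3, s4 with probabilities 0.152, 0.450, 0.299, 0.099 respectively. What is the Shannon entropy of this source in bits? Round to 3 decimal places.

1.783 bits

H = −Σ pᵢ log₂ pᵢ.
−0.152·log₂(0.152) = 0.4131
−0.450·log₂(0.450) = 0.5184
−0.299·log₂(0.299) = 0.5208
−0.099·log₂(0.099) = 0.3303
Sum ≈ 1.7826 → 1.783 bits.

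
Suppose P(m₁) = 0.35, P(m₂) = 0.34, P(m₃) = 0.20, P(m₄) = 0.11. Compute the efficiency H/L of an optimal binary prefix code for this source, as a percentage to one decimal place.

95.6%

Entropy H = −Σ p log₂ p ≈ 1.8739 bits.
Huffman merges: 11/100+1/5→31/100; 31/100+17/50→13/20; 7/20+13/20→1. L = 49/25 ≈ 1.9600.
Efficiency = H/L = 1.8739/1.9600 = 95.6%.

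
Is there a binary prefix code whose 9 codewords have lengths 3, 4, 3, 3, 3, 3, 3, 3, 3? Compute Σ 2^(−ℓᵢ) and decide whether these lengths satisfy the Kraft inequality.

With common denominator 2^4 = 16: Σ 2^(−ℓᵢ) = 2/16 + 1/16 + 2/16 + 2/16 + 2/16 + 2/16 + 2/16 + 2/16 + 2/16 = 17/16 = 1.0625.
Kraft's inequality requires Σ ≤ 1; here Σ = 1.0625 > 1, so no such prefix code exists.

1.0625; no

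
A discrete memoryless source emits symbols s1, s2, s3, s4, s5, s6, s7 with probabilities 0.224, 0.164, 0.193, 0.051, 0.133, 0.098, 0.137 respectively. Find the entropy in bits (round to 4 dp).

2.6966 bits

H = −Σ pᵢ log₂ pᵢ.
−0.224·log₂(0.224) = 0.4835
−0.164·log₂(0.164) = 0.4278
−0.193·log₂(0.193) = 0.4581
−0.051·log₂(0.051) = 0.2190
−0.133·log₂(0.133) = 0.3871
−0.098·log₂(0.098) = 0.3284
−0.137·log₂(0.137) = 0.3929
Sum ≈ 2.6966 → 2.6966 bits.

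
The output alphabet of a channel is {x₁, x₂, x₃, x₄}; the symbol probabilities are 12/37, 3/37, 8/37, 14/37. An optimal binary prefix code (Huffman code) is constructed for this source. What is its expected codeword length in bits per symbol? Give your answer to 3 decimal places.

1.919 bits/symbol

Repeatedly combine the two least-probable nodes; the expected code length is the sum of the merged weights.
merge 3/37 + 8/37 → 11/37
merge 11/37 + 12/37 → 23/37
merge 14/37 + 23/37 → 1
L = 11/37 + 23/37 + 1 = 71/37 ≈ 1.919 bits/symbol.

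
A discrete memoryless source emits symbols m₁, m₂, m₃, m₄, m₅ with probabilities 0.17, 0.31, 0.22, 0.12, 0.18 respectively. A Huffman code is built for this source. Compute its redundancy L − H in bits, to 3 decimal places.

0.039 bits

Entropy H = −Σ p log₂ p ≈ 2.2513 bits.
Huffman merges: 3/25+17/100→29/100; 9/50+11/50→2/5; 29/100+31/100→3/5; 2/5+3/5→1. L = 229/100 ≈ 2.2900.
L − H = 2.2900 − 2.2513 = 0.039 bits.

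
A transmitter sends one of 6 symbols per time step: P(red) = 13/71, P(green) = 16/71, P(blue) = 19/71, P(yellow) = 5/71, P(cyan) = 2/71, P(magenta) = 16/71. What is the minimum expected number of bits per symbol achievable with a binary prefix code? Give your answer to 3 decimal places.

Repeatedly combine the two least-probable nodes; the expected code length is the sum of the merged weights.
merge 2/71 + 5/71 → 7/71
merge 7/71 + 13/71 → 20/71
merge 16/71 + 16/71 → 32/71
merge 19/71 + 20/71 → 39/71
merge 32/71 + 39/71 → 1
L = 7/71 + 20/71 + 32/71 + 39/71 + 1 = 169/71 ≈ 2.380 bits/symbol.

2.380 bits/symbol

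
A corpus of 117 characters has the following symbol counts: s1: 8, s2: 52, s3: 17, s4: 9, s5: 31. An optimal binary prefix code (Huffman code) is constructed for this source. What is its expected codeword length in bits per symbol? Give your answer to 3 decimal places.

1.991 bits/symbol

Probabilities are the counts divided by 117.
Repeatedly combine the two least-probable nodes; the expected code length is the sum of the merged weights.
merge 8/117 + 1/13 → 17/117
merge 17/117 + 17/117 → 34/117
merge 31/117 + 34/117 → 5/9
merge 4/9 + 5/9 → 1
L = 17/117 + 34/117 + 5/9 + 1 = 233/117 ≈ 1.991 bits/symbol.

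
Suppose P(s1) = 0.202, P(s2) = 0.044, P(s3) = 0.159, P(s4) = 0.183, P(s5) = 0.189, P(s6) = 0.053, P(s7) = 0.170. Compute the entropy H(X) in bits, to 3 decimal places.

2.648 bits

H = −Σ pᵢ log₂ pᵢ.
−0.202·log₂(0.202) = 0.4661
−0.044·log₂(0.044) = 0.1983
−0.159·log₂(0.159) = 0.4218
−0.183·log₂(0.183) = 0.4484
−0.189·log₂(0.189) = 0.4543
−0.053·log₂(0.053) = 0.2246
−0.170·log₂(0.170) = 0.4346
Sum ≈ 2.6480 → 2.648 bits.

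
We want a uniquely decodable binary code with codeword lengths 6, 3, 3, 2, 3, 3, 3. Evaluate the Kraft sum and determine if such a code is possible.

0.890625; yes

With common denominator 2^6 = 64: Σ 2^(−ℓᵢ) = 1/64 + 8/64 + 8/64 + 16/64 + 8/64 + 8/64 + 8/64 = 57/64 = 0.890625.
Kraft's inequality requires Σ ≤ 1; here Σ = 0.890625 ≤ 1, so such a prefix code exists.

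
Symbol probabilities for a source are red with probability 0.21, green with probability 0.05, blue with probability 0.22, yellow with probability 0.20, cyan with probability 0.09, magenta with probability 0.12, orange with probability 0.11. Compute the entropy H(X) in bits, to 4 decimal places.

2.6639 bits

H = −Σ pᵢ log₂ pᵢ.
−0.21·log₂(0.21) = 0.4728
−0.05·log₂(0.05) = 0.2161
−0.22·log₂(0.22) = 0.4806
−0.20·log₂(0.20) = 0.4644
−0.09·log₂(0.09) = 0.3127
−0.12·log₂(0.12) = 0.3671
−0.11·log₂(0.11) = 0.3503
Sum ≈ 2.6639 → 2.6639 bits.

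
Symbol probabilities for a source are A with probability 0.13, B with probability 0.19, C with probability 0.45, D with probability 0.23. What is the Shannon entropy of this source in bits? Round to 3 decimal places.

1.844 bits

H = −Σ pᵢ log₂ pᵢ.
−0.13·log₂(0.13) = 0.3826
−0.19·log₂(0.19) = 0.4552
−0.45·log₂(0.45) = 0.5184
−0.23·log₂(0.23) = 0.4877
Sum ≈ 1.8439 → 1.844 bits.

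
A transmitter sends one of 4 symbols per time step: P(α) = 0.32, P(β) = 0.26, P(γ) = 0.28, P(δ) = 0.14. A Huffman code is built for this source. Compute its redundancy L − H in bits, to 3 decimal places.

0.057 bits

Entropy H = −Σ p log₂ p ≈ 1.9427 bits.
Huffman merges: 7/50+13/50→2/5; 7/25+8/25→3/5; 2/5+3/5→1. L = 2 ≈ 2.0000.
L − H = 2.0000 − 1.9427 = 0.057 bits.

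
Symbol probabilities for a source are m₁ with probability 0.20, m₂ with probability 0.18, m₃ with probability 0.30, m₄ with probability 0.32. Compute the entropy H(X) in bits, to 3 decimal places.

H = −Σ pᵢ log₂ pᵢ.
−0.20·log₂(0.20) = 0.4644
−0.18·log₂(0.18) = 0.4453
−0.30·log₂(0.30) = 0.5211
−0.32·log₂(0.32) = 0.5260
Sum ≈ 1.9568 → 1.957 bits.

1.957 bits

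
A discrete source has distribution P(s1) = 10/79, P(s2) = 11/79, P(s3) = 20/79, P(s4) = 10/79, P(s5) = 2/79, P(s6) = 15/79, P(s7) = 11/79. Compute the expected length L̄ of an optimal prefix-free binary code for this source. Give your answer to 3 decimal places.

Repeatedly combine the two least-probable nodes; the expected code length is the sum of the merged weights.
merge 2/79 + 10/79 → 12/79
merge 10/79 + 11/79 → 21/79
merge 11/79 + 12/79 → 23/79
merge 15/79 + 20/79 → 35/79
merge 21/79 + 23/79 → 44/79
merge 35/79 + 44/79 → 1
L = 12/79 + 21/79 + 23/79 + 35/79 + 44/79 + 1 = 214/79 ≈ 2.709 bits/symbol.

2.709 bits/symbol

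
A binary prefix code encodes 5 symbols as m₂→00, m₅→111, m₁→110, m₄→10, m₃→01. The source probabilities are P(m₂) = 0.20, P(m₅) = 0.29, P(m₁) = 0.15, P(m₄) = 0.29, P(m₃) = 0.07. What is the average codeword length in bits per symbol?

L̄ = Σ pᵢ·ℓᵢ = 0.20·2 + 0.29·3 + 0.15·3 + 0.29·2 + 0.07·2 = 2.44 bits/symbol.

2.44 bits/symbol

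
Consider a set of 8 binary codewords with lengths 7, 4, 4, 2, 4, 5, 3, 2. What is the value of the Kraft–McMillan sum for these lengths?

With common denominator 2^7 = 128: Σ 2^(−ℓᵢ) = 1/128 + 8/128 + 8/128 + 32/128 + 8/128 + 4/128 + 16/128 + 32/128 = 109/128 = 0.8515625.

0.8515625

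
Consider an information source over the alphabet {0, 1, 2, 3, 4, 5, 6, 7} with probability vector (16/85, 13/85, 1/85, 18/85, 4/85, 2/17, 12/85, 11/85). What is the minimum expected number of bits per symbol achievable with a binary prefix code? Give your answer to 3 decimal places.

2.835 bits/symbol

Repeatedly combine the two least-probable nodes; the expected code length is the sum of the merged weights.
merge 1/85 + 4/85 → 1/17
merge 1/17 + 2/17 → 3/17
merge 11/85 + 12/85 → 23/85
merge 13/85 + 3/17 → 28/85
merge 16/85 + 18/85 → 2/5
merge 23/85 + 28/85 → 3/5
merge 2/5 + 3/5 → 1
L = 1/17 + 3/17 + 23/85 + 28/85 + 2/5 + 3/5 + 1 = 241/85 ≈ 2.835 bits/symbol.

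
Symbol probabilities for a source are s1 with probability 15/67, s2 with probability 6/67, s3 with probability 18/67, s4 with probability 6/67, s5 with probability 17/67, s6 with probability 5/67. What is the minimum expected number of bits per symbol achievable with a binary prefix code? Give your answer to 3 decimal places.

2.418 bits/symbol

Repeatedly combine the two least-probable nodes; the expected code length is the sum of the merged weights.
merge 5/67 + 6/67 → 11/67
merge 6/67 + 11/67 → 17/67
merge 15/67 + 17/67 → 32/67
merge 17/67 + 18/67 → 35/67
merge 32/67 + 35/67 → 1
L = 11/67 + 17/67 + 32/67 + 35/67 + 1 = 162/67 ≈ 2.418 bits/symbol.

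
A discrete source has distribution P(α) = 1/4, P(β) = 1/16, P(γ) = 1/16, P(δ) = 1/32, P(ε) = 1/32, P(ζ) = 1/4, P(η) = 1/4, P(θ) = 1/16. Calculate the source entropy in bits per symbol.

Each probability is a power of 1/2, so log₂(1/p) is an integer.
H = Σ p·log₂(1/p) = 1/4·2 + 1/16·4 + 1/16·4 + 1/32·5 + 1/32·5 + 1/4·2 + 1/4·2 + 1/16·4 = 2.5625 bits.

2.5625 bits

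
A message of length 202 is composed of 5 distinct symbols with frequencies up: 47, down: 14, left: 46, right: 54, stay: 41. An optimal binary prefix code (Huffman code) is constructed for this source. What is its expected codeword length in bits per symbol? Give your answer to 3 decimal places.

Probabilities are the counts divided by 202.
Repeatedly combine the two least-probable nodes; the expected code length is the sum of the merged weights.
merge 7/101 + 41/202 → 55/202
merge 23/101 + 47/202 → 93/202
merge 27/101 + 55/202 → 109/202
merge 93/202 + 109/202 → 1
L = 55/202 + 93/202 + 109/202 + 1 = 459/202 ≈ 2.272 bits/symbol.

2.272 bits/symbol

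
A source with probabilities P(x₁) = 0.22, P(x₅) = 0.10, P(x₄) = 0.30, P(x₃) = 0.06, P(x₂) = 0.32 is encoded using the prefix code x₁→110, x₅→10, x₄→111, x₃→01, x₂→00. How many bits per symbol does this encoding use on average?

L̄ = Σ pᵢ·ℓᵢ = 0.22·3 + 0.10·2 + 0.30·3 + 0.06·2 + 0.32·2 = 2.52 bits/symbol.

2.52 bits/symbol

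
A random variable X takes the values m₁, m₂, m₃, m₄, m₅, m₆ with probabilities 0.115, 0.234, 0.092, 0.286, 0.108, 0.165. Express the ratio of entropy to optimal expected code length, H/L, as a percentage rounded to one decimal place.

99.1%

Entropy H = −Σ p log₂ p ≈ 2.4580 bits.
Huffman merges: 23/250+27/250→1/5; 23/200+33/200→7/25; 1/5+117/500→217/500; 7/25+143/500→283/500; 217/500+283/500→1. L = 62/25 ≈ 2.4800.
Efficiency = H/L = 2.4580/2.4800 = 99.1%.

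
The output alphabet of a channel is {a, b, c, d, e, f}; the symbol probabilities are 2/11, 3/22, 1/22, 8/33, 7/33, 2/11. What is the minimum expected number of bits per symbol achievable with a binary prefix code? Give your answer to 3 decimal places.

Repeatedly combine the two least-probable nodes; the expected code length is the sum of the merged weights.
merge 1/22 + 3/22 → 2/11
merge 2/11 + 2/11 → 4/11
merge 2/11 + 7/33 → 13/33
merge 8/33 + 4/11 → 20/33
merge 13/33 + 20/33 → 1
L = 2/11 + 4/11 + 13/33 + 20/33 + 1 = 28/11 ≈ 2.545 bits/symbol.

2.545 bits/symbol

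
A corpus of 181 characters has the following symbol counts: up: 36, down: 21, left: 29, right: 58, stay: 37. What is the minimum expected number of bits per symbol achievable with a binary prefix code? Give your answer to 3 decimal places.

Probabilities are the counts divided by 181.
Repeatedly combine the two least-probable nodes; the expected code length is the sum of the merged weights.
merge 21/181 + 29/181 → 50/181
merge 36/181 + 37/181 → 73/181
merge 50/181 + 58/181 → 108/181
merge 73/181 + 108/181 → 1
L = 50/181 + 73/181 + 108/181 + 1 = 412/181 ≈ 2.276 bits/symbol.

2.276 bits/symbol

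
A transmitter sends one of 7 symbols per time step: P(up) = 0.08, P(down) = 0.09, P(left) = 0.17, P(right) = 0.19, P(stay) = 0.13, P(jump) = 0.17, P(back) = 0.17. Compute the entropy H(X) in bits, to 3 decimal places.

H = −Σ pᵢ log₂ pᵢ.
−0.08·log₂(0.08) = 0.2915
−0.09·log₂(0.09) = 0.3127
−0.17·log₂(0.17) = 0.4346
−0.19·log₂(0.19) = 0.4552
−0.13·log₂(0.13) = 0.3826
−0.17·log₂(0.17) = 0.4346
−0.17·log₂(0.17) = 0.4346
Sum ≈ 2.7458 → 2.746 bits.

2.746 bits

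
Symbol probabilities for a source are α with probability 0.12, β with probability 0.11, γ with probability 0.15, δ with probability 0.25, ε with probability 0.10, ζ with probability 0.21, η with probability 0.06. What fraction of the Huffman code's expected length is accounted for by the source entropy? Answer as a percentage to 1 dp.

Entropy H = −Σ p log₂ p ≈ 2.6764 bits.
Huffman merges: 3/50+1/10→4/25; 11/100+3/25→23/100; 3/20+4/25→31/100; 21/100+23/100→11/25; 1/4+31/100→14/25; 11/25+14/25→1. L = 27/10 ≈ 2.7000.
Efficiency = H/L = 2.6764/2.7000 = 99.1%.

99.1%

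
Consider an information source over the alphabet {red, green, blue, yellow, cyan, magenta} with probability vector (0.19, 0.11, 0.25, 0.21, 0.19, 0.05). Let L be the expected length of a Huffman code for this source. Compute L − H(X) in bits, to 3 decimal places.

Entropy H = −Σ p log₂ p ≈ 2.4497 bits.
Huffman merges: 1/20+11/100→4/25; 4/25+19/100→7/20; 19/100+21/100→2/5; 1/4+7/20→3/5; 2/5+3/5→1. L = 251/100 ≈ 2.5100.
L − H = 2.5100 − 2.4497 = 0.060 bits.

0.060 bits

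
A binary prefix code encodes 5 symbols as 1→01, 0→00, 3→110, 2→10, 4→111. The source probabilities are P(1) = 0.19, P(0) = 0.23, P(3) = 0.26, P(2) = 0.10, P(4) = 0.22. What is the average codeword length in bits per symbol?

L̄ = Σ pᵢ·ℓᵢ = 0.19·2 + 0.23·2 + 0.26·3 + 0.10·2 + 0.22·3 = 2.48 bits/symbol.

2.48 bits/symbol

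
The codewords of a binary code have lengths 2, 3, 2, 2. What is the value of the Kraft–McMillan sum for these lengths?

0.875

With common denominator 2^3 = 8: Σ 2^(−ℓᵢ) = 2/8 + 1/8 + 2/8 + 2/8 = 7/8 = 0.875.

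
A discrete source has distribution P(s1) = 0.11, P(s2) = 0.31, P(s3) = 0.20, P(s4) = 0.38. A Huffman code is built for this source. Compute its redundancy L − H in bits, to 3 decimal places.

0.061 bits

Entropy H = −Σ p log₂ p ≈ 1.8689 bits.
Huffman merges: 11/100+1/5→31/100; 31/100+31/100→31/50; 19/50+31/50→1. L = 193/100 ≈ 1.9300.
L − H = 1.9300 − 1.8689 = 0.061 bits.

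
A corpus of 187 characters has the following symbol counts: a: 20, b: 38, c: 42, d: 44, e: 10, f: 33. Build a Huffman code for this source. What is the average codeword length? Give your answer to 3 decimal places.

2.497 bits/symbol

Probabilities are the counts divided by 187.
Repeatedly combine the two least-probable nodes; the expected code length is the sum of the merged weights.
merge 10/187 + 20/187 → 30/187
merge 30/187 + 3/17 → 63/187
merge 38/187 + 42/187 → 80/187
merge 4/17 + 63/187 → 107/187
merge 80/187 + 107/187 → 1
L = 30/187 + 63/187 + 80/187 + 107/187 + 1 = 467/187 ≈ 2.497 bits/symbol.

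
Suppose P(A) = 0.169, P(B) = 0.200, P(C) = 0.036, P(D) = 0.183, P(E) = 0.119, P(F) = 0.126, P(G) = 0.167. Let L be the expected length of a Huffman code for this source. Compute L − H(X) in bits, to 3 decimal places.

0.080 bits

Entropy H = −Σ p log₂ p ≈ 2.6921 bits.
Huffman merges: 9/250+119/1000→31/200; 63/500+31/200→281/1000; 167/1000+169/1000→42/125; 183/1000+1/5→383/1000; 281/1000+42/125→617/1000; 383/1000+617/1000→1. L = 693/250 ≈ 2.7720.
L − H = 2.7720 − 2.6921 = 0.080 bits.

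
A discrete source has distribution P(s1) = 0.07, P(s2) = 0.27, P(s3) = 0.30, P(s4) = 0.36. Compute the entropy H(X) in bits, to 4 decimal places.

H = −Σ pᵢ log₂ pᵢ.
−0.07·log₂(0.07) = 0.2686
−0.27·log₂(0.27) = 0.5100
−0.30·log₂(0.30) = 0.5211
−0.36·log₂(0.36) = 0.5306
Sum ≈ 1.8303 → 1.8303 bits.

1.8303 bits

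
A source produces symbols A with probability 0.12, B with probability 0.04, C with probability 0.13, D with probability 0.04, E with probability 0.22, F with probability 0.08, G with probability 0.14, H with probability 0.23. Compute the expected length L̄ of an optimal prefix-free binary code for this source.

Repeatedly combine the two least-probable nodes; the expected code length is the sum of the merged weights.
merge 1/25 + 1/25 → 2/25
merge 2/25 + 2/25 → 4/25
merge 3/25 + 13/100 → 1/4
merge 7/50 + 4/25 → 3/10
merge 11/50 + 23/100 → 9/20
merge 1/4 + 3/10 → 11/20
merge 9/20 + 11/20 → 1
L = 2/25 + 4/25 + 1/4 + 3/10 + 9/20 + 11/20 + 1 = 279/100 = 2.79 bits/symbol.

2.79 bits/symbol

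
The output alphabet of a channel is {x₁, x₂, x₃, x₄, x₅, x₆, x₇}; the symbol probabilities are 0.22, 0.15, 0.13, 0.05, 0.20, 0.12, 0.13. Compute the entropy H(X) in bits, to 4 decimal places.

H = −Σ pᵢ log₂ pᵢ.
−0.22·log₂(0.22) = 0.4806
−0.15·log₂(0.15) = 0.4105
−0.13·log₂(0.13) = 0.3826
−0.05·log₂(0.05) = 0.2161
−0.20·log₂(0.20) = 0.4644
−0.12·log₂(0.12) = 0.3671
−0.13·log₂(0.13) = 0.3826
Sum ≈ 2.7040 → 2.7040 bits.

2.7040 bits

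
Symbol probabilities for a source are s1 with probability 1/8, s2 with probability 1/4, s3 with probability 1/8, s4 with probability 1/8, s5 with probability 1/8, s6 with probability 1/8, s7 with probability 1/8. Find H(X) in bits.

Each probability is a power of 1/2, so log₂(1/p) is an integer.
H = Σ p·log₂(1/p) = 1/8·3 + 1/4·2 + 1/8·3 + 1/8·3 + 1/8·3 + 1/8·3 + 1/8·3 = 2.75 bits.

2.75 bits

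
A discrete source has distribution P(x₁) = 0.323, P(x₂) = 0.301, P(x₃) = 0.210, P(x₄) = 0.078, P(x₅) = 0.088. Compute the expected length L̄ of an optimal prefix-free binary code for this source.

Repeatedly combine the two least-probable nodes; the expected code length is the sum of the merged weights.
merge 39/500 + 11/125 → 83/500
merge 83/500 + 21/100 → 47/125
merge 301/1000 + 323/1000 → 78/125
merge 47/125 + 78/125 → 1
L = 83/500 + 47/125 + 78/125 + 1 = 1083/500 = 2.166 bits/symbol.

2.166 bits/symbol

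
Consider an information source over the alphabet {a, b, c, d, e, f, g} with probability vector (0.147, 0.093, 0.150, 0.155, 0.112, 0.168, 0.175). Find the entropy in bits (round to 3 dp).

H = −Σ pᵢ log₂ pᵢ.
−0.147·log₂(0.147) = 0.4066
−0.093·log₂(0.093) = 0.3187
−0.150·log₂(0.150) = 0.4105
−0.155·log₂(0.155) = 0.4169
−0.112·log₂(0.112) = 0.3537
−0.168·log₂(0.168) = 0.4323
−0.175·log₂(0.175) = 0.4401
Sum ≈ 2.7789 → 2.779 bits.

2.779 bits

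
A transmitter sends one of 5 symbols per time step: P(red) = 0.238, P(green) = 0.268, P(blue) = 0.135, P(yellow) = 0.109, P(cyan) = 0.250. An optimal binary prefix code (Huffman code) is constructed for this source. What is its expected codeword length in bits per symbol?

Repeatedly combine the two least-probable nodes; the expected code length is the sum of the merged weights.
merge 109/1000 + 27/200 → 61/250
merge 119/500 + 61/250 → 241/500
merge 1/4 + 67/250 → 259/500
merge 241/500 + 259/500 → 1
L = 61/250 + 241/500 + 259/500 + 1 = 561/250 = 2.244 bits/symbol.

2.244 bits/symbol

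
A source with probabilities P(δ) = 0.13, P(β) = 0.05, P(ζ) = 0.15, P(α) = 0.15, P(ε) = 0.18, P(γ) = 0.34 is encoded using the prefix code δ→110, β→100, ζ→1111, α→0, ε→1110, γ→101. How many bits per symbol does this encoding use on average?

L̄ = Σ pᵢ·ℓᵢ = 0.13·3 + 0.05·3 + 0.15·4 + 0.15·1 + 0.18·4 + 0.34·3 = 3.03 bits/symbol.

3.03 bits/symbol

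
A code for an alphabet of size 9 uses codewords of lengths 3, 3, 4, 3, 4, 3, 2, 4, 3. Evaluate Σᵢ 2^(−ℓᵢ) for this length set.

1.0625

With common denominator 2^4 = 16: Σ 2^(−ℓᵢ) = 2/16 + 2/16 + 1/16 + 2/16 + 1/16 + 2/16 + 4/16 + 1/16 + 2/16 = 17/16 = 1.0625.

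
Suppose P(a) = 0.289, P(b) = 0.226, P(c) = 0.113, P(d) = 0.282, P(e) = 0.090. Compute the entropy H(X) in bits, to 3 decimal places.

H = −Σ pᵢ log₂ pᵢ.
−0.289·log₂(0.289) = 0.5176
−0.226·log₂(0.226) = 0.4849
−0.113·log₂(0.113) = 0.3555
−0.282·log₂(0.282) = 0.5150
−0.090·log₂(0.090) = 0.3127
Sum ≈ 2.1856 → 2.186 bits.

2.186 bits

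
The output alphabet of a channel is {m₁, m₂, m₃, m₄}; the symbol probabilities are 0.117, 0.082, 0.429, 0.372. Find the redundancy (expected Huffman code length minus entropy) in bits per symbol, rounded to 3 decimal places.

0.057 bits

Entropy H = −Σ p log₂ p ≈ 1.7125 bits.
Huffman merges: 41/500+117/1000→199/1000; 199/1000+93/250→571/1000; 429/1000+571/1000→1. L = 177/100 ≈ 1.7700.
L − H = 1.7700 − 1.7125 = 0.057 bits.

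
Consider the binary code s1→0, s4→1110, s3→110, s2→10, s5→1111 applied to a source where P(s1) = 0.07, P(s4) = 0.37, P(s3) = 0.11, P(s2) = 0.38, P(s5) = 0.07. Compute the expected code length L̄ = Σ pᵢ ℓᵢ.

2.92 bits/symbol

L̄ = Σ pᵢ·ℓᵢ = 0.07·1 + 0.37·4 + 0.11·3 + 0.38·2 + 0.07·4 = 2.92 bits/symbol.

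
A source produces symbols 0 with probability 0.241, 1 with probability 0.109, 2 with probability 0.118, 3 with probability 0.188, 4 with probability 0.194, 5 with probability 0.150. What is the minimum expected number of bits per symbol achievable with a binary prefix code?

Repeatedly combine the two least-probable nodes; the expected code length is the sum of the merged weights.
merge 109/1000 + 59/500 → 227/1000
merge 3/20 + 47/250 → 169/500
merge 97/500 + 227/1000 → 421/1000
merge 241/1000 + 169/500 → 579/1000
merge 421/1000 + 579/1000 → 1
L = 227/1000 + 169/500 + 421/1000 + 579/1000 + 1 = 513/200 = 2.565 bits/symbol.

2.565 bits/symbol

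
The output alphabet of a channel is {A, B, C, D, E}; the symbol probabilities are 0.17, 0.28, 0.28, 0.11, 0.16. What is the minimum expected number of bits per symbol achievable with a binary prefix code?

2.27 bits/symbol

Repeatedly combine the two least-probable nodes; the expected code length is the sum of the merged weights.
merge 11/100 + 4/25 → 27/100
merge 17/100 + 27/100 → 11/25
merge 7/25 + 7/25 → 14/25
merge 11/25 + 14/25 → 1
L = 27/100 + 11/25 + 14/25 + 1 = 227/100 = 2.27 bits/symbol.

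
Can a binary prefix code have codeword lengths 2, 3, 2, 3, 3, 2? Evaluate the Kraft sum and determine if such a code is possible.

1.125; no

With common denominator 2^3 = 8: Σ 2^(−ℓᵢ) = 2/8 + 1/8 + 2/8 + 1/8 + 1/8 + 2/8 = 9/8 = 1.125.
Kraft's inequality requires Σ ≤ 1; here Σ = 1.125 > 1, so no such prefix code exists.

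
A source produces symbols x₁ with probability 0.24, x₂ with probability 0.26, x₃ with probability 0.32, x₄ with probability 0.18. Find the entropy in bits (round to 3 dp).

1.971 bits

H = −Σ pᵢ log₂ pᵢ.
−0.24·log₂(0.24) = 0.4941
−0.26·log₂(0.26) = 0.5053
−0.32·log₂(0.32) = 0.5260
−0.18·log₂(0.18) = 0.4453
Sum ≈ 1.9708 → 1.971 bits.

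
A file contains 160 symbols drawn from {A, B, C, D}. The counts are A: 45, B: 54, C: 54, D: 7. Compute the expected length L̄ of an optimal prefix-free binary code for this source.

Probabilities are the counts divided by 160.
Repeatedly combine the two least-probable nodes; the expected code length is the sum of the merged weights.
merge 7/160 + 9/32 → 13/40
merge 13/40 + 27/80 → 53/80
merge 27/80 + 53/80 → 1
L = 13/40 + 53/80 + 1 = 159/80 = 1.9875 bits/symbol.

1.9875 bits/symbol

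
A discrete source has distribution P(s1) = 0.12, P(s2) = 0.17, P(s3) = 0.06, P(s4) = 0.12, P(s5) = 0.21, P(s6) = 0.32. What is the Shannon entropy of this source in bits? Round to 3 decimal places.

2.411 bits

H = −Σ pᵢ log₂ pᵢ.
−0.12·log₂(0.12) = 0.3671
−0.17·log₂(0.17) = 0.4346
−0.06·log₂(0.06) = 0.2435
−0.12·log₂(0.12) = 0.3671
−0.21·log₂(0.21) = 0.4728
−0.32·log₂(0.32) = 0.5260
Sum ≈ 2.4111 → 2.411 bits.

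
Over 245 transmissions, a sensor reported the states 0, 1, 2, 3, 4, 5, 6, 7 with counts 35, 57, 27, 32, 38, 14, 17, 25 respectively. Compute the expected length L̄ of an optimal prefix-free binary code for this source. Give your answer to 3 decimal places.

Probabilities are the counts divided by 245.
Repeatedly combine the two least-probable nodes; the expected code length is the sum of the merged weights.
merge 2/35 + 17/245 → 31/245
merge 5/49 + 27/245 → 52/245
merge 31/245 + 32/245 → 9/35
merge 1/7 + 38/245 → 73/245
merge 52/245 + 57/245 → 109/245
merge 9/35 + 73/245 → 136/245
merge 109/245 + 136/245 → 1
L = 31/245 + 52/245 + 9/35 + 73/245 + 109/245 + 136/245 + 1 = 709/245 ≈ 2.894 bits/symbol.

2.894 bits/symbol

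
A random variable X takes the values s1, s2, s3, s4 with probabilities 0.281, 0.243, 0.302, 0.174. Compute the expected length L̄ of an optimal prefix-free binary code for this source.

Repeatedly combine the two least-probable nodes; the expected code length is the sum of the merged weights.
merge 87/500 + 243/1000 → 417/1000
merge 281/1000 + 151/500 → 583/1000
merge 417/1000 + 583/1000 → 1
L = 417/1000 + 583/1000 + 1 = 2 bits/symbol.

2 bits/symbol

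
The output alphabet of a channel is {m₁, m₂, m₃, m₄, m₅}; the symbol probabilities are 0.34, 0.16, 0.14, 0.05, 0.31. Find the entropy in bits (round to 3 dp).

2.089 bits

H = −Σ pᵢ log₂ pᵢ.
−0.34·log₂(0.34) = 0.5292
−0.16·log₂(0.16) = 0.4230
−0.14·log₂(0.14) = 0.3971
−0.05·log₂(0.05) = 0.2161
−0.31·log₂(0.31) = 0.5238
Sum ≈ 2.0892 → 2.089 bits.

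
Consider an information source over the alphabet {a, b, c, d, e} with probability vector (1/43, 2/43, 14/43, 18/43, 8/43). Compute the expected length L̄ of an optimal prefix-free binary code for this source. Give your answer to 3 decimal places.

Repeatedly combine the two least-probable nodes; the expected code length is the sum of the merged weights.
merge 1/43 + 2/43 → 3/43
merge 3/43 + 8/43 → 11/43
merge 11/43 + 14/43 → 25/43
merge 18/43 + 25/43 → 1
L = 3/43 + 11/43 + 25/43 + 1 = 82/43 ≈ 1.907 bits/symbol.

1.907 bits/symbol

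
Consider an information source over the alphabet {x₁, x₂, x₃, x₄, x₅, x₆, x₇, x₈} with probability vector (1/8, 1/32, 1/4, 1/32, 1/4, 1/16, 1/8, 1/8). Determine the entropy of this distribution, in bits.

2.6875 bits

Each probability is a power of 1/2, so log₂(1/p) is an integer.
H = Σ p·log₂(1/p) = 1/8·3 + 1/32·5 + 1/4·2 + 1/32·5 + 1/4·2 + 1/16·4 + 1/8·3 + 1/8·3 = 2.6875 bits.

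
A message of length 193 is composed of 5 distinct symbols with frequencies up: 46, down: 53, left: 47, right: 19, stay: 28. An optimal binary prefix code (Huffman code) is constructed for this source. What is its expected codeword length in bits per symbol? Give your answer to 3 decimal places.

2.244 bits/symbol

Probabilities are the counts divided by 193.
Repeatedly combine the two least-probable nodes; the expected code length is the sum of the merged weights.
merge 19/193 + 28/193 → 47/193
merge 46/193 + 47/193 → 93/193
merge 47/193 + 53/193 → 100/193
merge 93/193 + 100/193 → 1
L = 47/193 + 93/193 + 100/193 + 1 = 433/193 ≈ 2.244 bits/symbol.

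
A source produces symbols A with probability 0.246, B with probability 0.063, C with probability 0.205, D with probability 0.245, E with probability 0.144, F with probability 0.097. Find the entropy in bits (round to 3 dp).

2.444 bits

H = −Σ pᵢ log₂ pᵢ.
−0.246·log₂(0.246) = 0.4977
−0.063·log₂(0.063) = 0.2513
−0.205·log₂(0.205) = 0.4687
−0.245·log₂(0.245) = 0.4971
−0.144·log₂(0.144) = 0.4026
−0.097·log₂(0.097) = 0.3265
Sum ≈ 2.4439 → 2.444 bits.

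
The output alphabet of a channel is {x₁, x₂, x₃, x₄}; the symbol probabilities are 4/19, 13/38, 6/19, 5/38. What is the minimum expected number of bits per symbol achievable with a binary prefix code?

2 bits/symbol

Repeatedly combine the two least-probable nodes; the expected code length is the sum of the merged weights.
merge 5/38 + 4/19 → 13/38
merge 6/19 + 13/38 → 25/38
merge 13/38 + 25/38 → 1
L = 13/38 + 25/38 + 1 = 2 bits/symbol.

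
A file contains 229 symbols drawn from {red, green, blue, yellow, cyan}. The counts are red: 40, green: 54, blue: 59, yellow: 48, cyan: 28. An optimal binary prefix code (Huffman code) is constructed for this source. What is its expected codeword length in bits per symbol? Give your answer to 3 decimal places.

2.297 bits/symbol

Probabilities are the counts divided by 229.
Repeatedly combine the two least-probable nodes; the expected code length is the sum of the merged weights.
merge 28/229 + 40/229 → 68/229
merge 48/229 + 54/229 → 102/229
merge 59/229 + 68/229 → 127/229
merge 102/229 + 127/229 → 1
L = 68/229 + 102/229 + 127/229 + 1 = 526/229 ≈ 2.297 bits/symbol.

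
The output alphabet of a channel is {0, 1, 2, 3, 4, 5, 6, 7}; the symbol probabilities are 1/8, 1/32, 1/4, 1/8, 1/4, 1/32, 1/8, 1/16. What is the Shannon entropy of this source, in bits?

2.6875 bits

Each probability is a power of 1/2, so log₂(1/p) is an integer.
H = Σ p·log₂(1/p) = 1/8·3 + 1/32·5 + 1/4·2 + 1/8·3 + 1/4·2 + 1/32·5 + 1/8·3 + 1/16·4 = 2.6875 bits.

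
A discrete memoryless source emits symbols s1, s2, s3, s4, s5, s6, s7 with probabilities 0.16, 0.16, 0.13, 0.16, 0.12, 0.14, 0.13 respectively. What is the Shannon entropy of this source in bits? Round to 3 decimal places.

2.799 bits

H = −Σ pᵢ log₂ pᵢ.
−0.16·log₂(0.16) = 0.4230
−0.16·log₂(0.16) = 0.4230
−0.13·log₂(0.13) = 0.3826
−0.16·log₂(0.16) = 0.4230
−0.12·log₂(0.12) = 0.3671
−0.14·log₂(0.14) = 0.3971
−0.13·log₂(0.13) = 0.3826
Sum ≈ 2.7985 → 2.799 bits.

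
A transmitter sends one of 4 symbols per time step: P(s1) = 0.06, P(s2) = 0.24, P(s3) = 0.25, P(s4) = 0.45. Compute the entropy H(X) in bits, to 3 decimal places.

H = −Σ pᵢ log₂ pᵢ.
−0.06·log₂(0.06) = 0.2435
−0.24·log₂(0.24) = 0.4941
−0.25·log₂(0.25) = 0.5000
−0.45·log₂(0.45) = 0.5184
Sum ≈ 1.7561 → 1.756 bits.

1.756 bits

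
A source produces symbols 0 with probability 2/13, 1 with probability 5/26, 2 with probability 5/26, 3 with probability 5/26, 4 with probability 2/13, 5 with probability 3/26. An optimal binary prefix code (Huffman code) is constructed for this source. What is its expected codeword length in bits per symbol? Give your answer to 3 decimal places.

2.615 bits/symbol

Repeatedly combine the two least-probable nodes; the expected code length is the sum of the merged weights.
merge 3/26 + 2/13 → 7/26
merge 2/13 + 5/26 → 9/26
merge 5/26 + 5/26 → 5/13
merge 7/26 + 9/26 → 8/13
merge 5/13 + 8/13 → 1
L = 7/26 + 9/26 + 5/13 + 8/13 + 1 = 34/13 ≈ 2.615 bits/symbol.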